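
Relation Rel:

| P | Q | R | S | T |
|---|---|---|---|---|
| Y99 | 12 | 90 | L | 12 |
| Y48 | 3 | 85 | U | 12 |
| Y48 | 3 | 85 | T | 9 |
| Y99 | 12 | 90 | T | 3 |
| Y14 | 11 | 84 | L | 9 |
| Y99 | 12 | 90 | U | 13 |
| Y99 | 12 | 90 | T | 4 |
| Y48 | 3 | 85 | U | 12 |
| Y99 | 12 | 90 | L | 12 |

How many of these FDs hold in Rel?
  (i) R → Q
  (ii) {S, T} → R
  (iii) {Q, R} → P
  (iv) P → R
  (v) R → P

(i) R → Q: every LHS value maps to a single RHS value — holds.
(ii) {S, T} → R: every LHS value maps to a single RHS value — holds.
(iii) {Q, R} → P: every LHS value maps to a single RHS value — holds.
(iv) P → R: every LHS value maps to a single RHS value — holds.
(v) R → P: every LHS value maps to a single RHS value — holds.
5 of the 5 dependencies hold.

5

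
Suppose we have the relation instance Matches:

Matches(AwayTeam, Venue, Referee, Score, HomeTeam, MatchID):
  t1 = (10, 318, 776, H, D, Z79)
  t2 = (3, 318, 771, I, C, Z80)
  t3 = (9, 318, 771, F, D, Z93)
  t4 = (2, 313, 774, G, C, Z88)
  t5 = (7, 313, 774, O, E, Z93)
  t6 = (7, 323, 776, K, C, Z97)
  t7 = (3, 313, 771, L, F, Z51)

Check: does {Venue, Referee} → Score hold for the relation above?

(Venue=318, Referee=776): row 1 → Score = H ✓
(Venue=318, Referee=771): rows 2, 3 → Score takes values {I, F} — violation
(Venue=313, Referee=774): rows 4, 5 → Score takes values {G, O} — violation
(Venue=323, Referee=776): row 6 → Score = K ✓
(Venue=313, Referee=771): row 7 → Score = L ✓
Two rows agree on {Venue, Referee} but differ on Score, so {Venue, Referee} → Score does not hold.

No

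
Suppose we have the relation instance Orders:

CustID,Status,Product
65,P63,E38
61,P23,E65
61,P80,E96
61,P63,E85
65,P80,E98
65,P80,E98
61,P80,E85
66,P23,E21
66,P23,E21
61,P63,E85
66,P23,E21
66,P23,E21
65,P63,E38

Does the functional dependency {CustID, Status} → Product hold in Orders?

No

(CustID=65, Status=P63): 2 rows → Product = E38, E38 ✓
(CustID=61, Status=P23): 1 row → Product = E65 ✓
(CustID=61, Status=P80): 2 rows → Product takes values {E96, E85} — violation
(CustID=61, Status=P63): 2 rows → Product = E85, E85 ✓
(CustID=65, Status=P80): 2 rows → Product = E98, E98 ✓
(CustID=66, Status=P23): 4 rows → Product = E21, E21, E21, E21 ✓
Two rows agree on {CustID, Status} but differ on Product, so {CustID, Status} → Product does not hold.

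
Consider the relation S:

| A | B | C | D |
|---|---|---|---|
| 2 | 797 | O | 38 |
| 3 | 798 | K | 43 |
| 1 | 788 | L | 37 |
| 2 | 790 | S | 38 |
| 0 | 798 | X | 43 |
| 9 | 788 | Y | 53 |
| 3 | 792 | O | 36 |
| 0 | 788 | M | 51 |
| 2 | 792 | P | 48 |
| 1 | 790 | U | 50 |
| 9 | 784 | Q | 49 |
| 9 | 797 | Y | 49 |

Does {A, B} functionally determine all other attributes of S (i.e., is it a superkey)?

All 12 rows have distinct {A, B} values, so {A, B} → (all attributes) holds and {A, B} is a superkey.

Yes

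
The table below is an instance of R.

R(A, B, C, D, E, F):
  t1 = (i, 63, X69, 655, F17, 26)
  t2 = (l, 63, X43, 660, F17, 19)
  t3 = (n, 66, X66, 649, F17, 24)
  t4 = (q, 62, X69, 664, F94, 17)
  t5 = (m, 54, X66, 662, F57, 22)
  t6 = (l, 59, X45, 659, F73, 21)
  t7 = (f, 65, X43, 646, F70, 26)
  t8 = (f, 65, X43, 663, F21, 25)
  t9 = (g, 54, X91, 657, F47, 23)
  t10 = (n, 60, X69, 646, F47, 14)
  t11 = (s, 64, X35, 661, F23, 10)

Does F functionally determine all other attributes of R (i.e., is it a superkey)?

No

Rows 1 and 7 have the same F value F=26 but are distinct tuples, so F does not determine every attribute — not a superkey.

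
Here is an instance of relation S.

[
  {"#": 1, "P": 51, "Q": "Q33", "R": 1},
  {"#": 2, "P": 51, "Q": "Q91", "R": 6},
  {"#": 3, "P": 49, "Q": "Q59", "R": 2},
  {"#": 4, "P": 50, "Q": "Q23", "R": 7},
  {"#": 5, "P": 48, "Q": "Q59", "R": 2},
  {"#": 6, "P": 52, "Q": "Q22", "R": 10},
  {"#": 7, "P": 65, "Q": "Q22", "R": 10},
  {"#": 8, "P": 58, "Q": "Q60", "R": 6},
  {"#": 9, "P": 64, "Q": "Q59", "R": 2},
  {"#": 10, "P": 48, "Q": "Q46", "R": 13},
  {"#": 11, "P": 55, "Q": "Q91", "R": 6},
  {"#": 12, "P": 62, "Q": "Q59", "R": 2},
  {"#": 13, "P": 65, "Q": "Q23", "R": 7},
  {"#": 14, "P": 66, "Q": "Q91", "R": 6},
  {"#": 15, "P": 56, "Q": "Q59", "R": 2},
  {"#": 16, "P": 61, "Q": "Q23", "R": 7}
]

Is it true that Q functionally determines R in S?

Yes

Q=Q33: row 1 → R = 1 ✓
Q=Q91: rows 2, 11, 14 → R = 6, 6, 6 ✓
Q=Q59: rows 3, 5, 9, 12, 15 → R = 2, 2, 2, 2, 2 ✓
Q=Q23: rows 4, 13, 16 → R = 7, 7, 7 ✓
Q=Q22: rows 6, 7 → R = 10, 10 ✓
Q=Q60: row 8 → R = 6 ✓
Q=Q46: row 10 → R = 13 ✓
Every Q value is associated with a single R value, so Q → R holds.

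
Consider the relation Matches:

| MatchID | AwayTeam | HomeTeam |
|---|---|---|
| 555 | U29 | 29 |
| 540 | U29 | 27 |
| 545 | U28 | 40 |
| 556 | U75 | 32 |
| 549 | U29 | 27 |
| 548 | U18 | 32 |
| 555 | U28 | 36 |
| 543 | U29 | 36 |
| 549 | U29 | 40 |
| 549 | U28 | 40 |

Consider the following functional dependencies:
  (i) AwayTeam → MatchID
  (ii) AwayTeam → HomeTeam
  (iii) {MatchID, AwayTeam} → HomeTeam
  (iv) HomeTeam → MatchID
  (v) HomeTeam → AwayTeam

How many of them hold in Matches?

(i) AwayTeam → MatchID: AwayTeam=U29: 5 rows → MatchID takes values {555, 540, 549, 543} — violation; AwayTeam=U28: 3 rows → MatchID takes values {545, 555, 549} — violation — fails.
(ii) AwayTeam → HomeTeam: AwayTeam=U29: 5 rows → HomeTeam takes values {29, 27, 36, 40} — violation; AwayTeam=U28: 3 rows → HomeTeam takes values {40, 36} — violation — fails.
(iii) {MatchID, AwayTeam} → HomeTeam: (MatchID=549, AwayTeam=U29): 2 rows → HomeTeam takes values {27, 40} — violation — fails.
(iv) HomeTeam → MatchID: HomeTeam=27: 2 rows → MatchID takes values {540, 549} — violation; HomeTeam=40: 3 rows → MatchID takes values {545, 549} — violation; HomeTeam=32: 2 rows → MatchID takes values {556, 548} — violation; HomeTeam=36: 2 rows → MatchID takes values {555, 543} — violation — fails.
(v) HomeTeam → AwayTeam: HomeTeam=40: 3 rows → AwayTeam takes values {U28, U29} — violation; HomeTeam=32: 2 rows → AwayTeam takes values {U75, U18} — violation; HomeTeam=36: 2 rows → AwayTeam takes values {U28, U29} — violation — fails.
None of the 5 dependencies hold.

0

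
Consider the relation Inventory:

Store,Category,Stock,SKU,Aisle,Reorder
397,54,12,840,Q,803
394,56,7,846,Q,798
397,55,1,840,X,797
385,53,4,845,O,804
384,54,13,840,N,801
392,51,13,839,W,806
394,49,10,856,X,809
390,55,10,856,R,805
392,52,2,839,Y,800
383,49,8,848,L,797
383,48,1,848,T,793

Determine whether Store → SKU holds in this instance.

No

Store=397: 2 rows → SKU = 840, 840 ✓
Store=394: 2 rows → SKU takes values {846, 856} — violation
Store=385: 1 row → SKU = 845 ✓
Store=384: 1 row → SKU = 840 ✓
Store=392: 2 rows → SKU = 839, 839 ✓
Store=390: 1 row → SKU = 856 ✓
Store=383: 2 rows → SKU = 848, 848 ✓
Two rows agree on Store but differ on SKU, so Store → SKU does not hold.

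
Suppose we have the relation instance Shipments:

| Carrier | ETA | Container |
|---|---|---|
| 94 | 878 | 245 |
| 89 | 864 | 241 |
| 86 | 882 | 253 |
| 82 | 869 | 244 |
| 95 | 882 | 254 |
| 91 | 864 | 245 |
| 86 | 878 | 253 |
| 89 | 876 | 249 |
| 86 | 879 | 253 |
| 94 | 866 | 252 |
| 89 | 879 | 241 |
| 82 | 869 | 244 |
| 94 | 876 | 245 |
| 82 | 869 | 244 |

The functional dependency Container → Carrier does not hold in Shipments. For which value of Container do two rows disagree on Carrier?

245

Container=245: 3 rows → Carrier takes values {94, 91} — violation
Container=241: 2 rows → Carrier = 89, 89 ✓
Container=253: 3 rows → Carrier = 86, 86, 86 ✓
Container=244: 3 rows → Carrier = 82, 82, 82 ✓
Container=254: 1 row → Carrier = 95 ✓
Container=249: 1 row → Carrier = 89 ✓
Container=252: 1 row → Carrier = 94 ✓
The only Container value with inconsistent Carrier is Container=245.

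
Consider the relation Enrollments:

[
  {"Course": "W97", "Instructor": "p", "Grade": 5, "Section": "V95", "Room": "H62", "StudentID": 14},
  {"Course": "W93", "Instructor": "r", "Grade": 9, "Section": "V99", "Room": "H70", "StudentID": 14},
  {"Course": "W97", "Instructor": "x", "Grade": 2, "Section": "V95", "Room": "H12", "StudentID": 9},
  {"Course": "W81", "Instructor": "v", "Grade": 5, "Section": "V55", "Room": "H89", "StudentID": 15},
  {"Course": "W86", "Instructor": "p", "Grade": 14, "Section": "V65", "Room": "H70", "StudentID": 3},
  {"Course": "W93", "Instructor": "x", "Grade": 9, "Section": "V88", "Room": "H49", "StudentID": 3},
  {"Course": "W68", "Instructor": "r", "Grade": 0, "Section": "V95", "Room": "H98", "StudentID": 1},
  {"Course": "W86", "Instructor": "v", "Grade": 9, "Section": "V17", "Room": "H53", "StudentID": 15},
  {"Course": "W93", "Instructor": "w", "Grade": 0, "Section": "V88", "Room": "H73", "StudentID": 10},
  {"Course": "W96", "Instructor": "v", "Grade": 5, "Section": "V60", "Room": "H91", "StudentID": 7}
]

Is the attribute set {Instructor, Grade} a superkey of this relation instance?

No

Two distinct rows share (Instructor=v, Grade=5), so {Instructor, Grade} does not determine every attribute — not a superkey.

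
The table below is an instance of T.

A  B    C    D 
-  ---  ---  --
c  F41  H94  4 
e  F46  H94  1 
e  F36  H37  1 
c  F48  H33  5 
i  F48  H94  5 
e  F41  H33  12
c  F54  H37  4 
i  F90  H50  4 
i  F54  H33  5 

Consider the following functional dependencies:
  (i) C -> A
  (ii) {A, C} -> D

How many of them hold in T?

(i) C -> A: C=H94: 3 rows → A takes values {c, e, i} — violation; C=H37: 2 rows → A takes values {e, c} — violation; C=H33: 3 rows → A takes values {c, e, i} — violation — fails.
(ii) {A, C} -> D: every LHS value maps to a single RHS value — holds.
1 of the 2 dependencies holds.

1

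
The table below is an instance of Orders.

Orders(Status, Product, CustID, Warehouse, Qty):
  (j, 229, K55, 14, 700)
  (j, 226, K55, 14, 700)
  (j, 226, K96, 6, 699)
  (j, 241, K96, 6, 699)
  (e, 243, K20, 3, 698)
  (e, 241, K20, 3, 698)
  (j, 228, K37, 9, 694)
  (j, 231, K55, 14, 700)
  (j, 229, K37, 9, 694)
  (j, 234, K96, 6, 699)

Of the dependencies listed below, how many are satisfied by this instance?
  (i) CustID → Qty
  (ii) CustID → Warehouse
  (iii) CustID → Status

(i) CustID → Qty: every LHS value maps to a single RHS value — holds.
(ii) CustID → Warehouse: every LHS value maps to a single RHS value — holds.
(iii) CustID → Status: every LHS value maps to a single RHS value — holds.
3 of the 3 dependencies hold.

3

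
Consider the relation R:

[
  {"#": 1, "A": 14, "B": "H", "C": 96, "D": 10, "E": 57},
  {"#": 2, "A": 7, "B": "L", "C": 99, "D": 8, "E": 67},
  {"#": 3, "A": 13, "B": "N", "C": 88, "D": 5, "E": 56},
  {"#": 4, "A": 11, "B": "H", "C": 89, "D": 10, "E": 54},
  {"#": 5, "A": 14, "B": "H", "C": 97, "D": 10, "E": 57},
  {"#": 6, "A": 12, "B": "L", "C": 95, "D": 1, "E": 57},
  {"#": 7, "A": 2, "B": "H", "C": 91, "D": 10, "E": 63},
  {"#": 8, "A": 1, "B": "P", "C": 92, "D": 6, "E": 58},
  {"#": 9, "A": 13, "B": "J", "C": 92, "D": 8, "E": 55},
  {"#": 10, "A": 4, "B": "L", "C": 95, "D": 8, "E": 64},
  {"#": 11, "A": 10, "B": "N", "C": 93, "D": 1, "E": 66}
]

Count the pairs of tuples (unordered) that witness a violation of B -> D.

3

B=H: all 4 rows agree on D — 0 pairs.
B=L: violating pairs (2,6), (6,10) — 2 pairs.
B=N: violating pairs (3,11) — 1 pair.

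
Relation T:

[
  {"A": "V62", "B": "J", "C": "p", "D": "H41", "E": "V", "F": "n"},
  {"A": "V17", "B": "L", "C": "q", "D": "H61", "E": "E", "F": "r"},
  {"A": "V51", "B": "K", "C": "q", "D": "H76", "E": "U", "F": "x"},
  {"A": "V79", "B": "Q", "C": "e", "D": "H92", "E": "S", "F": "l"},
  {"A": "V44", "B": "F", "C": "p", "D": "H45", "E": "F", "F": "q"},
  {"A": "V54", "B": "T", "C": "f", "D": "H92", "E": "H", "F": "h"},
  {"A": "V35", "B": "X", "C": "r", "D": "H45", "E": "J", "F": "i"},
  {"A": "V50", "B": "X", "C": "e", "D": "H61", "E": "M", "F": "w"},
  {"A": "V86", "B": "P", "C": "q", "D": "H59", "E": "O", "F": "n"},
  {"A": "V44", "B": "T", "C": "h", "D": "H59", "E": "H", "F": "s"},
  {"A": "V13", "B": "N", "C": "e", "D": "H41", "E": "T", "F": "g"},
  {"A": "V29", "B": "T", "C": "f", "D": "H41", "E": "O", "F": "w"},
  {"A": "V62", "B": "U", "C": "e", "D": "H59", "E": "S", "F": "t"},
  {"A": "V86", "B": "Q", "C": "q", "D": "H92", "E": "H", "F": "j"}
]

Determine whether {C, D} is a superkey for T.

Yes

All 14 rows have distinct {C, D} values, so {C, D} → (all attributes) holds and {C, D} is a superkey.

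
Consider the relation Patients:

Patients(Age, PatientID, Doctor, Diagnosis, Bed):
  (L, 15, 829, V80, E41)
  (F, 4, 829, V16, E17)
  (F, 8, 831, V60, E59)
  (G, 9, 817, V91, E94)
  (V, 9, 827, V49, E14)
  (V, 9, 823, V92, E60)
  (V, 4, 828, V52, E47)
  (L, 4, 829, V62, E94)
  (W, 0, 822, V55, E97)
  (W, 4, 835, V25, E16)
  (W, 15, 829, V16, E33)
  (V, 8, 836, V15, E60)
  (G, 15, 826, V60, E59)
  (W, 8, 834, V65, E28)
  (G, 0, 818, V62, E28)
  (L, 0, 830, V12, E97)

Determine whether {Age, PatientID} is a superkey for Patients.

No

Two distinct rows share (Age=V, PatientID=9), so {Age, PatientID} does not determine every attribute — not a superkey.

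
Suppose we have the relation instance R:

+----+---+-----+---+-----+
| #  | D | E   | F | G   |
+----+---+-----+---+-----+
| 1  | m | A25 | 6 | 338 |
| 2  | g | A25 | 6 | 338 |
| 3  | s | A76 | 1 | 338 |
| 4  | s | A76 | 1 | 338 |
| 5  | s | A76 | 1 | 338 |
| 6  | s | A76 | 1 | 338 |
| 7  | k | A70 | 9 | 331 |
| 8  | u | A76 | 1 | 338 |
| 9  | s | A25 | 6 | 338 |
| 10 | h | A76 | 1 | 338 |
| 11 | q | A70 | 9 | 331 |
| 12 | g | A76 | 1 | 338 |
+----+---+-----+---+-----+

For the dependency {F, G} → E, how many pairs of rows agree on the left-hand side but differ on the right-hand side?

(F=6, G=338): all 3 rows agree on E — 0 pairs.
(F=1, G=338): all 7 rows agree on E — 0 pairs.
(F=9, G=331): all 2 rows agree on E — 0 pairs.

0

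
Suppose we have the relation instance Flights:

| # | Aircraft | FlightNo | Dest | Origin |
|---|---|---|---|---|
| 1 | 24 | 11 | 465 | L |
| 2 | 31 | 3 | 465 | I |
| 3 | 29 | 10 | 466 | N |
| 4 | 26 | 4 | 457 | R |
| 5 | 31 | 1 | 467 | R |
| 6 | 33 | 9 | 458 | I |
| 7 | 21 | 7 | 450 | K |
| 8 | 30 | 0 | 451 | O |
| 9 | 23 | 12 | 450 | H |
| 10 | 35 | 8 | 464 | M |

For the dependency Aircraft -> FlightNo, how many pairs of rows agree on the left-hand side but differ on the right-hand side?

Aircraft=31: violating pairs (2,5) — 1 pair.

1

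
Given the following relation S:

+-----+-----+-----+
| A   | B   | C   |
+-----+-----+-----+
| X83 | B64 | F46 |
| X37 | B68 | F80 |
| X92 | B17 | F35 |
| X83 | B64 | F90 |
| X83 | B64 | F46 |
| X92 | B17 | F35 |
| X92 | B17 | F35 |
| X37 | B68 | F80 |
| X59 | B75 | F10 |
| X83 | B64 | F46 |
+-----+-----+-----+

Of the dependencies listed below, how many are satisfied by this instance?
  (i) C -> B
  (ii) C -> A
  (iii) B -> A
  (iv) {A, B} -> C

3

(i) C -> B: every LHS value maps to a single RHS value — holds.
(ii) C -> A: every LHS value maps to a single RHS value — holds.
(iii) B -> A: every LHS value maps to a single RHS value — holds.
(iv) {A, B} -> C: (A=X83, B=B64): 4 rows → C takes values {F46, F90} — violation — fails.
3 of the 4 dependencies hold.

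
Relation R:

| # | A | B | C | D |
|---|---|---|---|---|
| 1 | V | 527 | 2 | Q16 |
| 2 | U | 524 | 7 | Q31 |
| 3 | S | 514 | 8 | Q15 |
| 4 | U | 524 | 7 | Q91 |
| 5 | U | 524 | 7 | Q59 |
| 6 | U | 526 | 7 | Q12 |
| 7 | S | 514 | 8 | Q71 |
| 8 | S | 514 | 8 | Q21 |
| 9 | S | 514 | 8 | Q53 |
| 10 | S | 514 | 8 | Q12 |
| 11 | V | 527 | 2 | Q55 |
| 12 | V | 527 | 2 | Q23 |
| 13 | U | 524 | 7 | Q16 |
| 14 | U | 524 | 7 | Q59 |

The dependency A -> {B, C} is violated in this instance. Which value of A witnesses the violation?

U

A=V: rows 1, 11, 12 → {B,C} = (527, 2), (527, 2), (527, 2) ✓
A=U: rows 2, 4, 5, 6, 13, 14 → {B,C} takes values {(524, 7), (526, 7)} — violation
A=S: rows 3, 7, 8, 9, 10 → {B,C} = (514, 8), (514, 8), (514, 8), (514, 8), (514, 8) ✓
The only A value with inconsistent RHS is A=U.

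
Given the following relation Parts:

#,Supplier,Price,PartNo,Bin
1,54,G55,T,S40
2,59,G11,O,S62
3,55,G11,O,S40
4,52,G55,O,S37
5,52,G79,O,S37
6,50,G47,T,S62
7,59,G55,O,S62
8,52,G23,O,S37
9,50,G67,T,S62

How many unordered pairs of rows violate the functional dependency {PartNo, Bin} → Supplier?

0

(PartNo=O, Bin=S62): all 2 rows agree on Supplier — 0 pairs.
(PartNo=O, Bin=S37): all 3 rows agree on Supplier — 0 pairs.
(PartNo=T, Bin=S62): all 2 rows agree on Supplier — 0 pairs.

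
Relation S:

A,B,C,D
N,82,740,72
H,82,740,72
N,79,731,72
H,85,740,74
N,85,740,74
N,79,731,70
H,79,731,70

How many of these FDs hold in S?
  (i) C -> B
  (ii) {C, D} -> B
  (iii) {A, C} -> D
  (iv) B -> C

(i) C -> B: C=740: 4 rows → B takes values {82, 85} — violation — fails.
(ii) {C, D} -> B: every LHS value maps to a single RHS value — holds.
(iii) {A, C} -> D: (A=N, C=740): 2 rows → D takes values {72, 74} — violation; (A=H, C=740): 2 rows → D takes values {72, 74} — violation; (A=N, C=731): 2 rows → D takes values {72, 70} — violation — fails.
(iv) B -> C: every LHS value maps to a single RHS value — holds.
2 of the 4 dependencies hold.

2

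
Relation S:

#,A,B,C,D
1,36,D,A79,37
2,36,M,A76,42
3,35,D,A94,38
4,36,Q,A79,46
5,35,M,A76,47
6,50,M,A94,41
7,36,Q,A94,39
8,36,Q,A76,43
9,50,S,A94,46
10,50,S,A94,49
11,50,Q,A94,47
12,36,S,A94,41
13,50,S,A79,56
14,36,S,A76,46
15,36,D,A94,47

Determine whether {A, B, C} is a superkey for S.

No

Rows 9 and 10 have the same {A, B, C} value (A=50, B=S, C=A94) but are distinct tuples, so {A, B, C} does not determine every attribute — not a superkey.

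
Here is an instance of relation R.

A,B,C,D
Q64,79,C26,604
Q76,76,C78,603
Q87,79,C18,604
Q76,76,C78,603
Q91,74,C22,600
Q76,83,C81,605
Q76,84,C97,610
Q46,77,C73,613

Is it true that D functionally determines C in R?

No

D=604: 2 rows → C takes values {C26, C18} — violation
D=603: 2 rows → C = C78, C78 ✓
D=600: 1 row → C = C22 ✓
D=605: 1 row → C = C81 ✓
D=610: 1 row → C = C97 ✓
D=613: 1 row → C = C73 ✓
Two rows agree on D but differ on C, so D → C does not hold.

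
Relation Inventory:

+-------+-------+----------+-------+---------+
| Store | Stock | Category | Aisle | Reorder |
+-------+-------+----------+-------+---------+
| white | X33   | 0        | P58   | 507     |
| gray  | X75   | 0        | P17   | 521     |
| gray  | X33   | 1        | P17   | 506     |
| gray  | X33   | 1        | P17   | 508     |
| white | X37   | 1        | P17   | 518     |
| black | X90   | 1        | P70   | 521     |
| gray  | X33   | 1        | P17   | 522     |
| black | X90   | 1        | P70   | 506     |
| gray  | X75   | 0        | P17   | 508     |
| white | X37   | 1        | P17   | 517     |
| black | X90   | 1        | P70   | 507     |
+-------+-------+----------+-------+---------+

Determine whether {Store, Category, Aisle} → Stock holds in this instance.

Yes

(Store=white, Category=0, Aisle=P58): 1 row → Stock = X33 ✓
(Store=gray, Category=0, Aisle=P17): 2 rows → Stock = X75, X75 ✓
(Store=gray, Category=1, Aisle=P17): 3 rows → Stock = X33, X33, X33 ✓
(Store=white, Category=1, Aisle=P17): 2 rows → Stock = X37, X37 ✓
(Store=black, Category=1, Aisle=P70): 3 rows → Stock = X90, X90, X90 ✓
Every {Store, Category, Aisle} value is associated with a single Stock value, so {Store, Category, Aisle} → Stock holds.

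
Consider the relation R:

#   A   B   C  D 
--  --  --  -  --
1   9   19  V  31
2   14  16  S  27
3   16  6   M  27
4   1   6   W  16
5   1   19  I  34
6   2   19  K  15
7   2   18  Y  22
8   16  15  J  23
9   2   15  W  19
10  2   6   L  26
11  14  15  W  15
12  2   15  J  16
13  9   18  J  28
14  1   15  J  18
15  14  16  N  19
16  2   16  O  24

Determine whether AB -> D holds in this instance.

No

(A=9, B=19): row 1 → D = 31 ✓
(A=14, B=16): rows 2, 15 → D takes values {27, 19} — violation
(A=16, B=6): row 3 → D = 27 ✓
(A=1, B=6): row 4 → D = 16 ✓
(A=1, B=19): row 5 → D = 34 ✓
(A=2, B=19): row 6 → D = 15 ✓
(A=2, B=18): row 7 → D = 22 ✓
(A=16, B=15): row 8 → D = 23 ✓
(A=2, B=15): rows 9, 12 → D takes values {19, 16} — violation
(A=2, B=6): row 10 → D = 26 ✓
(A=14, B=15): row 11 → D = 15 ✓
(A=9, B=18): row 13 → D = 28 ✓
(A=1, B=15): row 14 → D = 18 ✓
(A=2, B=16): row 16 → D = 24 ✓
Two rows agree on AB but differ on D, so AB -> D does not hold.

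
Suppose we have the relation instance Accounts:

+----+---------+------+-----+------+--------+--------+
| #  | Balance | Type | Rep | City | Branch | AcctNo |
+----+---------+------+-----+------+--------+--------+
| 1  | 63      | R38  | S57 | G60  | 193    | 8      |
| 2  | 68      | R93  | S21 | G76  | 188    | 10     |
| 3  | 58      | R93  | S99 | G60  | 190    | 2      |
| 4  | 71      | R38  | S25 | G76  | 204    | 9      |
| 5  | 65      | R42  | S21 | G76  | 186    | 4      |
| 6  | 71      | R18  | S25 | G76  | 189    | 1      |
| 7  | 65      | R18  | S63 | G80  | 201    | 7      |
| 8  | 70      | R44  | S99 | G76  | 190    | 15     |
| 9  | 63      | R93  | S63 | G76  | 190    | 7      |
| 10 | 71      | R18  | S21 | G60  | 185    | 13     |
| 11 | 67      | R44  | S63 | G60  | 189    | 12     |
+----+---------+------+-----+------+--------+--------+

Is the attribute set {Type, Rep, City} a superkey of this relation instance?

All 11 rows have distinct {Type, Rep, City} values, so {Type, Rep, City} → (all attributes) holds and {Type, Rep, City} is a superkey.

Yes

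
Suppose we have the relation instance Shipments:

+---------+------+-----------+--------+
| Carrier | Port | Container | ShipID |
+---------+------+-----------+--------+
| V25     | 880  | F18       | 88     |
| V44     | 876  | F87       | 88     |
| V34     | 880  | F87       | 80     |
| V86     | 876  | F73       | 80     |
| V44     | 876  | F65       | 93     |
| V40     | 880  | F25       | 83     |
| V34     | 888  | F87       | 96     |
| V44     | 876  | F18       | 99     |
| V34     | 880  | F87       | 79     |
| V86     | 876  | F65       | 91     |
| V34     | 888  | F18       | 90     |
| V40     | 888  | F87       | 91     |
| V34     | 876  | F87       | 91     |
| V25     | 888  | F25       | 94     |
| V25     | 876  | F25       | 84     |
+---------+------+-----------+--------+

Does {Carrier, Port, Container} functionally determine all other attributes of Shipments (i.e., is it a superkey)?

Two distinct rows share (Carrier=V34, Port=880, Container=F87), so {Carrier, Port, Container} does not determine every attribute — not a superkey.

No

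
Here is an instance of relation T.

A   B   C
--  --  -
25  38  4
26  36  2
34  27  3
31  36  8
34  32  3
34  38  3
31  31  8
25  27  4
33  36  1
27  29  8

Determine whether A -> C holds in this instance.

A=25: 2 rows → C = 4, 4 ✓
A=26: 1 row → C = 2 ✓
A=34: 3 rows → C = 3, 3, 3 ✓
A=31: 2 rows → C = 8, 8 ✓
A=33: 1 row → C = 1 ✓
A=27: 1 row → C = 8 ✓
Every A value is associated with a single C value, so A -> C holds.

Yes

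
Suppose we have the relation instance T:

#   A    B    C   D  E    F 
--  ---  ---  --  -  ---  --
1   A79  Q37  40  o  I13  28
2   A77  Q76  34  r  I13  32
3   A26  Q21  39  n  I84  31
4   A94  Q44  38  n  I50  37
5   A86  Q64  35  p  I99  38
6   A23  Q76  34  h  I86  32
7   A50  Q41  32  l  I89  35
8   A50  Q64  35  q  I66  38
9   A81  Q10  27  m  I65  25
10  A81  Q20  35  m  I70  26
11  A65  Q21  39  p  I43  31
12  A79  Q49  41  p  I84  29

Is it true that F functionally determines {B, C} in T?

Yes

F=28: row 1 → {B,C} = (Q37, 40) ✓
F=32: rows 2, 6 → {B,C} = (Q76, 34), (Q76, 34) ✓
F=31: rows 3, 11 → {B,C} = (Q21, 39), (Q21, 39) ✓
F=37: row 4 → {B,C} = (Q44, 38) ✓
F=38: rows 5, 8 → {B,C} = (Q64, 35), (Q64, 35) ✓
F=35: row 7 → {B,C} = (Q41, 32) ✓
F=25: row 9 → {B,C} = (Q10, 27) ✓
F=26: row 10 → {B,C} = (Q20, 35) ✓
F=29: row 12 → {B,C} = (Q49, 41) ✓
Every F value is associated with a single {B, C} value, so F → {B, C} holds.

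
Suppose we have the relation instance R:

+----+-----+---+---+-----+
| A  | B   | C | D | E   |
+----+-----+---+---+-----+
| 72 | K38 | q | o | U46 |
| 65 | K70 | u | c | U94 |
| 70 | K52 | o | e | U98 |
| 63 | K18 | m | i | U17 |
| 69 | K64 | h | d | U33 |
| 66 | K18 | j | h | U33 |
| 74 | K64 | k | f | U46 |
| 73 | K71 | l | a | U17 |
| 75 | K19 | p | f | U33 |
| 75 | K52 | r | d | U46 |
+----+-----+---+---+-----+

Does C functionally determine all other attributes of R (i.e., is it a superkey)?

Yes

All 10 rows have distinct C values, so C → (all attributes) holds and C is a superkey.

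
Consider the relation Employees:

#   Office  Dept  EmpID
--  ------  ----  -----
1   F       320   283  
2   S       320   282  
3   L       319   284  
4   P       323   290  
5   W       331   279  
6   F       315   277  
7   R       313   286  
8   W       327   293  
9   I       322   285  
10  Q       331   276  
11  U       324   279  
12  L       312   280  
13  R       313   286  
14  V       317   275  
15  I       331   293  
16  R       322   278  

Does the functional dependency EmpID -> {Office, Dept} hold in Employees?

No

EmpID=283: row 1 → {Office,Dept} = (F, 320) ✓
EmpID=282: row 2 → {Office,Dept} = (S, 320) ✓
EmpID=284: row 3 → {Office,Dept} = (L, 319) ✓
EmpID=290: row 4 → {Office,Dept} = (P, 323) ✓
EmpID=279: rows 5, 11 → {Office,Dept} takes values {(W, 331), (U, 324)} — violation
EmpID=277: row 6 → {Office,Dept} = (F, 315) ✓
EmpID=286: rows 7, 13 → {Office,Dept} = (R, 313), (R, 313) ✓
EmpID=293: rows 8, 15 → {Office,Dept} takes values {(W, 327), (I, 331)} — violation
EmpID=285: row 9 → {Office,Dept} = (I, 322) ✓
EmpID=276: row 10 → {Office,Dept} = (Q, 331) ✓
EmpID=280: row 12 → {Office,Dept} = (L, 312) ✓
EmpID=275: row 14 → {Office,Dept} = (V, 317) ✓
EmpID=278: row 16 → {Office,Dept} = (R, 322) ✓
Two rows agree on EmpID but differ on {Office, Dept}, so EmpID -> {Office, Dept} does not hold.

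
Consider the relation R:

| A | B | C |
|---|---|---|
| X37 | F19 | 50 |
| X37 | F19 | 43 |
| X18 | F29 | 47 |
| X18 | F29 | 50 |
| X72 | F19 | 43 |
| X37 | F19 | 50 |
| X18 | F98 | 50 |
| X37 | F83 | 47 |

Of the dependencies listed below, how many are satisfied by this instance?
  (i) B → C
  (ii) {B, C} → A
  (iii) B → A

(i) B → C: B=F19: 4 rows → C takes values {50, 43} — violation; B=F29: 2 rows → C takes values {47, 50} — violation — fails.
(ii) {B, C} → A: (B=F19, C=43): 2 rows → A takes values {X37, X72} — violation — fails.
(iii) B → A: B=F19: 4 rows → A takes values {X37, X72} — violation — fails.
None of the 3 dependencies hold.

0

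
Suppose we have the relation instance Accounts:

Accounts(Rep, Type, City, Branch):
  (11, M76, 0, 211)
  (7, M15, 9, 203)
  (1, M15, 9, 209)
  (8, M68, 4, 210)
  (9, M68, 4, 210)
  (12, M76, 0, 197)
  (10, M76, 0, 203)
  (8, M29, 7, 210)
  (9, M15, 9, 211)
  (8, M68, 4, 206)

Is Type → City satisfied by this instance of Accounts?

Type=M76: 3 rows → City = 0, 0, 0 ✓
Type=M15: 3 rows → City = 9, 9, 9 ✓
Type=M68: 3 rows → City = 4, 4, 4 ✓
Type=M29: 1 row → City = 7 ✓
Every Type value is associated with a single City value, so Type → City holds.

Yes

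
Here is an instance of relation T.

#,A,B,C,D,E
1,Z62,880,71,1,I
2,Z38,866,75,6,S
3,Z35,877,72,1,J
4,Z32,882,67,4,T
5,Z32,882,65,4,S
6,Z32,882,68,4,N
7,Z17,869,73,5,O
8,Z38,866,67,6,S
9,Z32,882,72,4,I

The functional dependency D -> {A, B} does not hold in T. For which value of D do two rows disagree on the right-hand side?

D=1: rows 1, 3 → {A,B} takes values {(Z62, 880), (Z35, 877)} — violation
D=6: rows 2, 8 → {A,B} = (Z38, 866), (Z38, 866) ✓
D=4: rows 4, 5, 6, 9 → {A,B} = (Z32, 882), (Z32, 882), (Z32, 882), (Z32, 882) ✓
D=5: row 7 → {A,B} = (Z17, 869) ✓
The only D value with inconsistent RHS is D=1.

1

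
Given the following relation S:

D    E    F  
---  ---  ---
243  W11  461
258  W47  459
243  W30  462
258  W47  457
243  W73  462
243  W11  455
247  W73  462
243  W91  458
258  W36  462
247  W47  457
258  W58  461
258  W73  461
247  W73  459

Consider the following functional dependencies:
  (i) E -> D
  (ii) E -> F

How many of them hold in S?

(i) E -> D: E=W47: 3 rows → D takes values {258, 247} — violation; E=W73: 4 rows → D takes values {243, 247, 258} — violation — fails.
(ii) E -> F: E=W11: 2 rows → F takes values {461, 455} — violation; E=W47: 3 rows → F takes values {459, 457} — violation; E=W73: 4 rows → F takes values {462, 461, 459} — violation — fails.
None of the 2 dependencies hold.

0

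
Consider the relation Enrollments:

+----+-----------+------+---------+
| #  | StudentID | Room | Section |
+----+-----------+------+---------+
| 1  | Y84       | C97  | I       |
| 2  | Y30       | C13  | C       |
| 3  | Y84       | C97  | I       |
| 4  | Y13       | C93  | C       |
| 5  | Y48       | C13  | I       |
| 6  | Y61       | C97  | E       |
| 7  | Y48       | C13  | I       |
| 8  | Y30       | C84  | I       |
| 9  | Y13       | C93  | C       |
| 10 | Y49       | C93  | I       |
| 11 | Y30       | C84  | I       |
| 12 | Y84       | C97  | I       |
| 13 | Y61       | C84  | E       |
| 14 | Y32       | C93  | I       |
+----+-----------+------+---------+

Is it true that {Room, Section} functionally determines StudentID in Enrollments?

(Room=C97, Section=I): rows 1, 3, 12 → StudentID = Y84, Y84, Y84 ✓
(Room=C13, Section=C): row 2 → StudentID = Y30 ✓
(Room=C93, Section=C): rows 4, 9 → StudentID = Y13, Y13 ✓
(Room=C13, Section=I): rows 5, 7 → StudentID = Y48, Y48 ✓
(Room=C97, Section=E): row 6 → StudentID = Y61 ✓
(Room=C84, Section=I): rows 8, 11 → StudentID = Y30, Y30 ✓
(Room=C93, Section=I): rows 10, 14 → StudentID takes values {Y49, Y32} — violation
(Room=C84, Section=E): row 13 → StudentID = Y61 ✓
Two rows agree on {Room, Section} but differ on StudentID, so {Room, Section} -> StudentID does not hold.

No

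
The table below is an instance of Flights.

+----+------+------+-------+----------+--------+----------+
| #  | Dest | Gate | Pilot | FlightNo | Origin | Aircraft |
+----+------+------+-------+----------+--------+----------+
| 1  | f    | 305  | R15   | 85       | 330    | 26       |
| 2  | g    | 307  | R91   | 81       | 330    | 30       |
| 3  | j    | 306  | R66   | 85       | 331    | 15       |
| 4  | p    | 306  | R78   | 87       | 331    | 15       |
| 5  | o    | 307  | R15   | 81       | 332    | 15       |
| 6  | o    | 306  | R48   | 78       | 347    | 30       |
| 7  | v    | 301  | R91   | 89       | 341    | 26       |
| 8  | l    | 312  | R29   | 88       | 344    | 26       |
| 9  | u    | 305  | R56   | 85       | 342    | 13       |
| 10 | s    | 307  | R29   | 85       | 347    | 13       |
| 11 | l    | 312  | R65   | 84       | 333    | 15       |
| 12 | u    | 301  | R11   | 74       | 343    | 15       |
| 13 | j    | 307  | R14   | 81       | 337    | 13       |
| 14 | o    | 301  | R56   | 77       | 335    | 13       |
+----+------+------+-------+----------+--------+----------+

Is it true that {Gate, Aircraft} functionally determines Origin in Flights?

(Gate=305, Aircraft=26): row 1 → Origin = 330 ✓
(Gate=307, Aircraft=30): row 2 → Origin = 330 ✓
(Gate=306, Aircraft=15): rows 3, 4 → Origin = 331, 331 ✓
(Gate=307, Aircraft=15): row 5 → Origin = 332 ✓
(Gate=306, Aircraft=30): row 6 → Origin = 347 ✓
(Gate=301, Aircraft=26): row 7 → Origin = 341 ✓
(Gate=312, Aircraft=26): row 8 → Origin = 344 ✓
(Gate=305, Aircraft=13): row 9 → Origin = 342 ✓
(Gate=307, Aircraft=13): rows 10, 13 → Origin takes values {347, 337} — violation
(Gate=312, Aircraft=15): row 11 → Origin = 333 ✓
(Gate=301, Aircraft=15): row 12 → Origin = 343 ✓
(Gate=301, Aircraft=13): row 14 → Origin = 335 ✓
Two rows agree on {Gate, Aircraft} but differ on Origin, so {Gate, Aircraft} → Origin does not hold.

No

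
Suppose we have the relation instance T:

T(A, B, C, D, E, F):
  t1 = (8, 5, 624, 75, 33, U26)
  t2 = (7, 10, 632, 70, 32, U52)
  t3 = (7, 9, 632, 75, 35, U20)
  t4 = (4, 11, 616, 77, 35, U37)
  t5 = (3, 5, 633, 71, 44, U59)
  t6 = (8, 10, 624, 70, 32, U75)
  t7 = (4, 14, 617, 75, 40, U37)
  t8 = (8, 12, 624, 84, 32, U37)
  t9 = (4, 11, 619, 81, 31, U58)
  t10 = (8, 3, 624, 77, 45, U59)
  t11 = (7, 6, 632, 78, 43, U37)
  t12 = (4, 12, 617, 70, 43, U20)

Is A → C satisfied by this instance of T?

A=8: rows 1, 6, 8, 10 → C = 624, 624, 624, 624 ✓
A=7: rows 2, 3, 11 → C = 632, 632, 632 ✓
A=4: rows 4, 7, 9, 12 → C takes values {616, 617, 619} — violation
A=3: row 5 → C = 633 ✓
Two rows agree on A but differ on C, so A → C does not hold.

No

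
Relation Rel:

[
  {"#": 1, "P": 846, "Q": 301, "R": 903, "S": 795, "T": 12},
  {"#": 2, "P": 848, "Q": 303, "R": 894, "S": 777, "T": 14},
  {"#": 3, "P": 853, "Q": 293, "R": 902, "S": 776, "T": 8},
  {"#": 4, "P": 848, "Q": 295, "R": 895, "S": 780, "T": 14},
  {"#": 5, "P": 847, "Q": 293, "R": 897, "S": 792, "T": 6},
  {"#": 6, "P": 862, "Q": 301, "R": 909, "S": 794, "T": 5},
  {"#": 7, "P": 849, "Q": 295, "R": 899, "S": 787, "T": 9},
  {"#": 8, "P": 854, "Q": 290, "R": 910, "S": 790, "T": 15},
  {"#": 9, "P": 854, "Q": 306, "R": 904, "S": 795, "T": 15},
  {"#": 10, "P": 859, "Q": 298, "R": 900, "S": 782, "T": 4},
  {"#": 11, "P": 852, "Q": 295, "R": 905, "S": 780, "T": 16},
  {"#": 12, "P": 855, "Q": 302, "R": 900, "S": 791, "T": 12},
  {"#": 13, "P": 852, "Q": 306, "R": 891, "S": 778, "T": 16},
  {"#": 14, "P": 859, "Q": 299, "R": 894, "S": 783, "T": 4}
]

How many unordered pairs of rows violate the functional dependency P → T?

0

P=848: all 2 rows agree on T — 0 pairs.
P=854: all 2 rows agree on T — 0 pairs.
P=859: all 2 rows agree on T — 0 pairs.
P=852: all 2 rows agree on T — 0 pairs.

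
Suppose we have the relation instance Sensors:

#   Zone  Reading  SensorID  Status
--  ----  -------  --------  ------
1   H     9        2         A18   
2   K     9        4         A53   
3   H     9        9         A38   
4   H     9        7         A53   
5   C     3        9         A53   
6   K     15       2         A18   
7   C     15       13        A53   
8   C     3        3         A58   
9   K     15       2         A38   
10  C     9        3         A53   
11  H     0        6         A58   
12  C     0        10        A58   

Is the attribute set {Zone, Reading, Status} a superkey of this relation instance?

All 12 rows have distinct {Zone, Reading, Status} values, so {Zone, Reading, Status} → (all attributes) holds and {Zone, Reading, Status} is a superkey.

Yes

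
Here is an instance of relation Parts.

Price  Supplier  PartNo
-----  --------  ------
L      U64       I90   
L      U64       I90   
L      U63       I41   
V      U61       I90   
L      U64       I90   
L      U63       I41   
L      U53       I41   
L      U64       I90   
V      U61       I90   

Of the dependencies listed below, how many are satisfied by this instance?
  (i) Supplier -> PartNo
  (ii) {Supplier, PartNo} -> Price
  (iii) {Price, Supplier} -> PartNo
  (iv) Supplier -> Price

4

(i) Supplier -> PartNo: every LHS value maps to a single RHS value — holds.
(ii) {Supplier, PartNo} -> Price: every LHS value maps to a single RHS value — holds.
(iii) {Price, Supplier} -> PartNo: every LHS value maps to a single RHS value — holds.
(iv) Supplier -> Price: every LHS value maps to a single RHS value — holds.
4 of the 4 dependencies hold.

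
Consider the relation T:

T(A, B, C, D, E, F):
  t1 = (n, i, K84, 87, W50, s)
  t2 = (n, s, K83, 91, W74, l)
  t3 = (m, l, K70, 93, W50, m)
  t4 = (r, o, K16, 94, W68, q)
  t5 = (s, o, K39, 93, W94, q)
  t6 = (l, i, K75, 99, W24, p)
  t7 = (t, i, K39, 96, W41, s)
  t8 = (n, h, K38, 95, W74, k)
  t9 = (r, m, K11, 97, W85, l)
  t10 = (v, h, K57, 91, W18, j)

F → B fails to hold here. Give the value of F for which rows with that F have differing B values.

l

F=s: rows 1, 7 → B = i, i ✓
F=l: rows 2, 9 → B takes values {s, m} — violation
F=m: row 3 → B = l ✓
F=q: rows 4, 5 → B = o, o ✓
F=p: row 6 → B = i ✓
F=k: row 8 → B = h ✓
F=j: row 10 → B = h ✓
The only F value with inconsistent B is F=l.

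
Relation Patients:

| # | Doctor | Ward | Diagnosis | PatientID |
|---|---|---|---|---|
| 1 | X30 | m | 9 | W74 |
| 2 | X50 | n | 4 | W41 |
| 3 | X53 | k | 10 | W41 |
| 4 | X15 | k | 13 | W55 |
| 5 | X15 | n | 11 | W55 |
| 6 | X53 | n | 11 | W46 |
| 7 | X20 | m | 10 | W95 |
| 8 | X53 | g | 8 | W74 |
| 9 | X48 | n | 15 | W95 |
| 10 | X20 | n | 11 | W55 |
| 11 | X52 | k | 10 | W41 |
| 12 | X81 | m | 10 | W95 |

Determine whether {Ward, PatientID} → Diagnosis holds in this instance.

Yes

(Ward=m, PatientID=W74): row 1 → Diagnosis = 9 ✓
(Ward=n, PatientID=W41): row 2 → Diagnosis = 4 ✓
(Ward=k, PatientID=W41): rows 3, 11 → Diagnosis = 10, 10 ✓
(Ward=k, PatientID=W55): row 4 → Diagnosis = 13 ✓
(Ward=n, PatientID=W55): rows 5, 10 → Diagnosis = 11, 11 ✓
(Ward=n, PatientID=W46): row 6 → Diagnosis = 11 ✓
(Ward=m, PatientID=W95): rows 7, 12 → Diagnosis = 10, 10 ✓
(Ward=g, PatientID=W74): row 8 → Diagnosis = 8 ✓
(Ward=n, PatientID=W95): row 9 → Diagnosis = 15 ✓
Every {Ward, PatientID} value is associated with a single Diagnosis value, so {Ward, PatientID} → Diagnosis holds.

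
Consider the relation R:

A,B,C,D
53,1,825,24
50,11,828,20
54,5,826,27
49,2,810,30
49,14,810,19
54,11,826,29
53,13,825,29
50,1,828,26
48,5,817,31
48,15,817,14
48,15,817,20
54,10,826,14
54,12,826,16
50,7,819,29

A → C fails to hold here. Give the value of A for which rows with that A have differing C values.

A=53: 2 rows → C = 825, 825 ✓
A=50: 3 rows → C takes values {828, 819} — violation
A=54: 4 rows → C = 826, 826, 826, 826 ✓
A=49: 2 rows → C = 810, 810 ✓
A=48: 3 rows → C = 817, 817, 817 ✓
The only A value with inconsistent C is A=50.

50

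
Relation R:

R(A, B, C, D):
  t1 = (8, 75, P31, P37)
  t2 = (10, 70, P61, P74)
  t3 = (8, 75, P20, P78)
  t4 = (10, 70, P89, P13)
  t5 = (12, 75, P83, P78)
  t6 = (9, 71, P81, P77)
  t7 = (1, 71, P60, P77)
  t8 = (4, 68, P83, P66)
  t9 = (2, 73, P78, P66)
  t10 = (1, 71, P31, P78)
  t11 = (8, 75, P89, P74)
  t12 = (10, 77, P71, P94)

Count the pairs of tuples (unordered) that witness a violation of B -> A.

B=75: violating pairs (1,5), (3,5), (5,11) — 3 pairs.
B=70: all 2 rows agree on A — 0 pairs.
B=71: violating pairs (6,7), (6,10) — 2 pairs.

5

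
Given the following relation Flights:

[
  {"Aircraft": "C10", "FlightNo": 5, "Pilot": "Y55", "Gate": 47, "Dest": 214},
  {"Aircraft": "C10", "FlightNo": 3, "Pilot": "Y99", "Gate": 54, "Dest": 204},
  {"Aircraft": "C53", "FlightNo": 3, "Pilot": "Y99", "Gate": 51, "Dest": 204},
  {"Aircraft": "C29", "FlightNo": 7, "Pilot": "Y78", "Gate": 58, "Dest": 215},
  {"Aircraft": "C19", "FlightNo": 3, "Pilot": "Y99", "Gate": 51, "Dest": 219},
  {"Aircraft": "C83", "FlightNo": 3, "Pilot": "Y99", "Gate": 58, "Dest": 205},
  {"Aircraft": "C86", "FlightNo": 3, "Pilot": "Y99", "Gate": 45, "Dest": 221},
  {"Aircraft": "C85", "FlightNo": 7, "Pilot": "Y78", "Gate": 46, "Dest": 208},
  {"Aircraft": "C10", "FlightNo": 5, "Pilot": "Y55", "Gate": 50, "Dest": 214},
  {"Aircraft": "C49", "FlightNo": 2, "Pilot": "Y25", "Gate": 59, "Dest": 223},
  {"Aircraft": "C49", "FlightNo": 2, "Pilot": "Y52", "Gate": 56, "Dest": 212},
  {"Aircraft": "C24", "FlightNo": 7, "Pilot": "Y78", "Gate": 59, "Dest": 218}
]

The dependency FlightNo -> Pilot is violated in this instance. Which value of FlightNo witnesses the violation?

2

FlightNo=5: 2 rows → Pilot = Y55, Y55 ✓
FlightNo=3: 5 rows → Pilot = Y99, Y99, Y99, Y99, Y99 ✓
FlightNo=7: 3 rows → Pilot = Y78, Y78, Y78 ✓
FlightNo=2: 2 rows → Pilot takes values {Y25, Y52} — violation
The only FlightNo value with inconsistent Pilot is FlightNo=2.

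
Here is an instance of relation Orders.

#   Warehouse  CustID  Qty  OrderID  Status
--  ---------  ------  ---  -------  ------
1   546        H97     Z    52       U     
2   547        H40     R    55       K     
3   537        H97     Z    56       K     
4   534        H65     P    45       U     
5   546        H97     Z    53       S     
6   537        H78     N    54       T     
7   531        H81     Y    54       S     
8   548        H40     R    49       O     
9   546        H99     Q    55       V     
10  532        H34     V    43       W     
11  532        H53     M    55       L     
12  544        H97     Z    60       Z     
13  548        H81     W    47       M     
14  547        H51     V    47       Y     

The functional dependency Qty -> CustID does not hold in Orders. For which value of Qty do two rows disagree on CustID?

Qty=Z: rows 1, 3, 5, 12 → CustID = H97, H97, H97, H97 ✓
Qty=R: rows 2, 8 → CustID = H40, H40 ✓
Qty=P: row 4 → CustID = H65 ✓
Qty=N: row 6 → CustID = H78 ✓
Qty=Y: row 7 → CustID = H81 ✓
Qty=Q: row 9 → CustID = H99 ✓
Qty=V: rows 10, 14 → CustID takes values {H34, H51} — violation
Qty=M: row 11 → CustID = H53 ✓
Qty=W: row 13 → CustID = H81 ✓
The only Qty value with inconsistent CustID is Qty=V.

V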